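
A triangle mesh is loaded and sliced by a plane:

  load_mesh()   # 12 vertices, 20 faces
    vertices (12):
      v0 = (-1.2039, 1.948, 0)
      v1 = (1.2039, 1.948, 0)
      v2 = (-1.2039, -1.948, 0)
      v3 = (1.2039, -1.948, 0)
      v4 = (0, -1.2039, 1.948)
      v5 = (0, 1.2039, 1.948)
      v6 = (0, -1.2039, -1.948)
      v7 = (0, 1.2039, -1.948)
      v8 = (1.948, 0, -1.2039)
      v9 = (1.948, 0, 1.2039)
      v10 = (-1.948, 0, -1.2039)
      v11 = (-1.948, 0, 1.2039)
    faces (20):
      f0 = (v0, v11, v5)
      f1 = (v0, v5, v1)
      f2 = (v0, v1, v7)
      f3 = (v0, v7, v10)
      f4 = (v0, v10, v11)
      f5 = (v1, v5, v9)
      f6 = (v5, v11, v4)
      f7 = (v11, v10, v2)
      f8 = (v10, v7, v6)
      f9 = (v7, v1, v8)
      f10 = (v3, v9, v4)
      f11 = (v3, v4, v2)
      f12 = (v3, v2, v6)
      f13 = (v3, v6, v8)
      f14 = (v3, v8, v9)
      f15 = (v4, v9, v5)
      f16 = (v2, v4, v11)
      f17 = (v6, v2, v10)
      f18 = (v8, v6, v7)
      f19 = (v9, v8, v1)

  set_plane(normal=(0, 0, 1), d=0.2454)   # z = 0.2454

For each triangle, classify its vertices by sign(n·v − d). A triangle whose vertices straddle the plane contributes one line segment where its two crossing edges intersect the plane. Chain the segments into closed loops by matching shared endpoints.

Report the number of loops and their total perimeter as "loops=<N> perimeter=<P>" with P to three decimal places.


Straddling triangles (10 of 20):
  (v0,v11,v5) [-++] → (-1.35558, 1.55092, 0.2454)–(-1.05224, 1.85426, 0.2454)  len=0.4290
  (v0,v5,v1) [-+-] → (-1.05224, 1.85426, 0.2454)–(1.05224, 1.85426, 0.2454)  len=2.1045
  (v0,v10,v11) [--+] → (-1.948, 0, 0.2454)–(-1.35558, 1.55092, 0.2454)  len=1.6602
  (v1,v5,v9) [-++] → (1.05224, 1.85426, 0.2454)–(1.35558, 1.55092, 0.2454)  len=0.4290
  (v11,v10,v2) [+--] → (-1.948, 0, 0.2454)–(-1.35558, -1.55092, 0.2454)  len=1.6602
  (v3,v9,v4) [-++] → (1.35558, -1.55092, 0.2454)–(1.05224, -1.85426, 0.2454)  len=0.4290
  (v3,v4,v2) [-+-] → (1.05224, -1.85426, 0.2454)–(-1.05224, -1.85426, 0.2454)  len=2.1045
  (v3,v8,v9) [--+] → (1.948, 0, 0.2454)–(1.35558, -1.55092, 0.2454)  len=1.6602
  (v2,v4,v11) [-++] → (-1.05224, -1.85426, 0.2454)–(-1.35558, -1.55092, 0.2454)  len=0.4290
  (v9,v8,v1) [+--] → (1.948, 0, 0.2454)–(1.35558, 1.55092, 0.2454)  len=1.6602

Chained into 1 loop(s):
  loop 1: 10 segments, perimeter = 12.5658
Total perimeter = 12.566

loops=1 perimeter=12.566


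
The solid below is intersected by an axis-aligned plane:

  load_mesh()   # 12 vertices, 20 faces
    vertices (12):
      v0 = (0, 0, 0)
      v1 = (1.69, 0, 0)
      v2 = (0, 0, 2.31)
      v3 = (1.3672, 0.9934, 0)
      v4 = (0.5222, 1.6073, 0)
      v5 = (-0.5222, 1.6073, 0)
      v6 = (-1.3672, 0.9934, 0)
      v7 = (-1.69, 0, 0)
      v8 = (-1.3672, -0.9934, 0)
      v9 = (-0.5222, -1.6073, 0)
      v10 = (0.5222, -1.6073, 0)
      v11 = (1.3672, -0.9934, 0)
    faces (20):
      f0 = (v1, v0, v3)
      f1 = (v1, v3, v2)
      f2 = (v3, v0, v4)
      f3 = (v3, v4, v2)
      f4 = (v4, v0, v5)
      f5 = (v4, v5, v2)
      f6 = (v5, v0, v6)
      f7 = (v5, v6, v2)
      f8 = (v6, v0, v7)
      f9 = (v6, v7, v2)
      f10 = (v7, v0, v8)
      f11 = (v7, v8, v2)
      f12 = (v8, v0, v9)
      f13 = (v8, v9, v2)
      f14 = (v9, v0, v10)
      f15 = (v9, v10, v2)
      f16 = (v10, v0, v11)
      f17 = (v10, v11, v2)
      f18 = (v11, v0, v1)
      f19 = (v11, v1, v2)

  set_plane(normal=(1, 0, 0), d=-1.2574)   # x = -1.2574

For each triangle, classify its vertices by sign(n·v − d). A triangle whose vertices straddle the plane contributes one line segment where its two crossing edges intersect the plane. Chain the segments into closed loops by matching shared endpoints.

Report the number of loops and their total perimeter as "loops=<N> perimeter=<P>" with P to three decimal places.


loops=1 perimeter=4.635

Straddling triangles (8 of 20):
  (v5,v0,v6) [++-] → (-1.2574, 0.91362, 0)–(-1.2574, 1.07317, 0)  len=0.1596
  (v5,v6,v2) [+-+] → (-1.2574, 1.07317, 0)–(-1.2574, 0.91362, 0.185516)  len=0.2447
  (v6,v0,v7) [-+-] → (-1.2574, 0.91362, 0)–(-1.2574, 0, 0)  len=0.9136
  (v6,v7,v2) [--+] → (-1.2574, 0, 0.591305)–(-1.2574, 0.91362, 0.185516)  len=0.9997
  (v7,v0,v8) [-+-] → (-1.2574, 0, 0)–(-1.2574, -0.91362, 0)  len=0.9136
  (v7,v8,v2) [--+] → (-1.2574, -0.91362, 0.185516)–(-1.2574, 0, 0.591305)  len=0.9997
  (v8,v0,v9) [-++] → (-1.2574, -0.91362, 0)–(-1.2574, -1.07317, 0)  len=0.1596
  (v8,v9,v2) [-++] → (-1.2574, -1.07317, 0)–(-1.2574, -0.91362, 0.185516)  len=0.2447

Chained into 1 loop(s):
  loop 1: 8 segments, perimeter = 4.6351
Total perimeter = 4.635


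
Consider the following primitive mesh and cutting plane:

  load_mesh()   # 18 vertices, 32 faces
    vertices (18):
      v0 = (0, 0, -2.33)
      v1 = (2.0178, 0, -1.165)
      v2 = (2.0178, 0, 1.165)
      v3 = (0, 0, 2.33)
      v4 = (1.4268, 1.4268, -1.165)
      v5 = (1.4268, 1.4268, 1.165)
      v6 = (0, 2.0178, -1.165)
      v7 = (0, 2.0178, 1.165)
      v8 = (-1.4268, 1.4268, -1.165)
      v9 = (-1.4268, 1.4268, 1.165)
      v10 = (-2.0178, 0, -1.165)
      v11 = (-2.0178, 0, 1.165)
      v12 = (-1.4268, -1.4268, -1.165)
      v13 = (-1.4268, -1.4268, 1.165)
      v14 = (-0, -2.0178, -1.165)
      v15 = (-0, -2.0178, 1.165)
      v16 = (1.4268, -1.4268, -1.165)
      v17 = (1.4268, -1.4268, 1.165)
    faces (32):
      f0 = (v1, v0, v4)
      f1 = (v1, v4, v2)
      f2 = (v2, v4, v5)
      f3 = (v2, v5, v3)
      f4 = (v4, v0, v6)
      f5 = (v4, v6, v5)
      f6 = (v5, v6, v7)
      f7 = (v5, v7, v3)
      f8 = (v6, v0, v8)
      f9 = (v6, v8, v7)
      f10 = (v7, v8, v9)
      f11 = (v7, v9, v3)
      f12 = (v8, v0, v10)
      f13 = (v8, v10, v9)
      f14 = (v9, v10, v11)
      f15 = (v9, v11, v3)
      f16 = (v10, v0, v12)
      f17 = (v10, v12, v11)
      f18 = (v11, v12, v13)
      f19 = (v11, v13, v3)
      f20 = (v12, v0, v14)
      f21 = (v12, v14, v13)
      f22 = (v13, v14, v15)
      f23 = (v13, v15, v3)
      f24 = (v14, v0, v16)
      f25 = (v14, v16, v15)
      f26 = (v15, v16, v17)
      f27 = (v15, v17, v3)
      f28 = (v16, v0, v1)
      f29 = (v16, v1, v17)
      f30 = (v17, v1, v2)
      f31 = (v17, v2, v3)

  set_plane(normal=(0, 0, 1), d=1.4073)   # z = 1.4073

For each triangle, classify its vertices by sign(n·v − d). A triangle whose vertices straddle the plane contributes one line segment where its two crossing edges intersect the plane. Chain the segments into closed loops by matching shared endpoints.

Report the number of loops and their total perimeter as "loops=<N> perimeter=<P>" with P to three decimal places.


loops=1 perimeter=9.785

Straddling triangles (8 of 32):
  (v2,v5,v3) [--+] → (1.13005, 1.13005, 1.4073)–(1.59813, 0, 1.4073)  len=1.2232
  (v5,v7,v3) [--+] → (0, 1.59813, 1.4073)–(1.13005, 1.13005, 1.4073)  len=1.2232
  (v7,v9,v3) [--+] → (-1.13005, 1.13005, 1.4073)–(0, 1.59813, 1.4073)  len=1.2232
  (v9,v11,v3) [--+] → (-1.59813, 0, 1.4073)–(-1.13005, 1.13005, 1.4073)  len=1.2232
  (v11,v13,v3) [--+] → (-1.13005, -1.13005, 1.4073)–(-1.59813, 0, 1.4073)  len=1.2232
  (v13,v15,v3) [--+] → (0, -1.59813, 1.4073)–(-1.13005, -1.13005, 1.4073)  len=1.2232
  (v15,v17,v3) [--+] → (1.13005, -1.13005, 1.4073)–(0, -1.59813, 1.4073)  len=1.2232
  (v17,v2,v3) [--+] → (1.59813, 0, 1.4073)–(1.13005, -1.13005, 1.4073)  len=1.2232

Chained into 1 loop(s):
  loop 1: 8 segments, perimeter = 9.7853
Total perimeter = 9.785


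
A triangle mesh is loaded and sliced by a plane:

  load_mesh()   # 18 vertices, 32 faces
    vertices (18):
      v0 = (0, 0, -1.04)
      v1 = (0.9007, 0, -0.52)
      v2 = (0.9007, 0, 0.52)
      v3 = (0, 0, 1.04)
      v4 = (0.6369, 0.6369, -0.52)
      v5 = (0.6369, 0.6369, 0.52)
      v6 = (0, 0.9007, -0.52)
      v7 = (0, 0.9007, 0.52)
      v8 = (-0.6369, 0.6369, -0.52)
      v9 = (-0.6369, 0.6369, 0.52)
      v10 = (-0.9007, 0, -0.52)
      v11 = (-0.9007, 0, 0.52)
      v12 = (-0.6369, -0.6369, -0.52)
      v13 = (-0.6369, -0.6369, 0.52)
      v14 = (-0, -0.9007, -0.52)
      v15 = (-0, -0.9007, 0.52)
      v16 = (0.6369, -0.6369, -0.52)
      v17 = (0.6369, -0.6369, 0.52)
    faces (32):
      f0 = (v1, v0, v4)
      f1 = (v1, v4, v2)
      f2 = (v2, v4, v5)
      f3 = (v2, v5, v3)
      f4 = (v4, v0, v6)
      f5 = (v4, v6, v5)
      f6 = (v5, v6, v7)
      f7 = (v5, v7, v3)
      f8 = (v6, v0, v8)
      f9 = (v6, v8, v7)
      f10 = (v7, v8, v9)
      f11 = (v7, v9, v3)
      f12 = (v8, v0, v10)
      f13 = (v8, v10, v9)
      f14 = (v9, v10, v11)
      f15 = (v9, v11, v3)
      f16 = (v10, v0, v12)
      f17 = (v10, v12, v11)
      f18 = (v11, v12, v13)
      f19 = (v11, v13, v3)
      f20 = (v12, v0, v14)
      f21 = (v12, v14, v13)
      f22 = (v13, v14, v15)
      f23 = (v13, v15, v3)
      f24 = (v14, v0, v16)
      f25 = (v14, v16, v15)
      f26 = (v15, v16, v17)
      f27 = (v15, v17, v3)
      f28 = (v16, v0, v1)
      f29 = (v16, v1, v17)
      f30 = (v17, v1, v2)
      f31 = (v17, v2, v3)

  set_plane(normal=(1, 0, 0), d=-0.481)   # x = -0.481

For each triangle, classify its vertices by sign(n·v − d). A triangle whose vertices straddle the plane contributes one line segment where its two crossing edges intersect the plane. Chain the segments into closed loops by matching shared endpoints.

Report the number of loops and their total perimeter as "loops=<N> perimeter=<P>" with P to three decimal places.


loops=1 perimeter=5.077

Straddling triangles (12 of 32):
  (v6,v0,v8) [++-] → (-0.481, 0.481, -0.647285)–(-0.481, 0.701473, -0.52)  len=0.2546
  (v6,v8,v7) [+-+] → (-0.481, 0.701473, -0.52)–(-0.481, 0.701473, -0.265429)  len=0.2546
  (v7,v8,v9) [+--] → (-0.481, 0.701473, -0.265429)–(-0.481, 0.701473, 0.52)  len=0.7854
  (v7,v9,v3) [+-+] → (-0.481, 0.701473, 0.52)–(-0.481, 0.481, 0.647285)  len=0.2546
  (v8,v0,v10) [-+-] → (-0.481, 0.481, -0.647285)–(-0.481, 0, -0.762305)  len=0.4946
  (v9,v11,v3) [--+] → (-0.481, 0, 0.762305)–(-0.481, 0.481, 0.647285)  len=0.4946
  (v10,v0,v12) [-+-] → (-0.481, 0, -0.762305)–(-0.481, -0.481, -0.647285)  len=0.4946
  (v11,v13,v3) [--+] → (-0.481, -0.481, 0.647285)–(-0.481, 0, 0.762305)  len=0.4946
  (v12,v0,v14) [-++] → (-0.481, -0.481, -0.647285)–(-0.481, -0.701473, -0.52)  len=0.2546
  (v12,v14,v13) [-+-] → (-0.481, -0.701473, -0.52)–(-0.481, -0.701473, 0.265429)  len=0.7854
  (v13,v14,v15) [-++] → (-0.481, -0.701473, 0.265429)–(-0.481, -0.701473, 0.52)  len=0.2546
  (v13,v15,v3) [-++] → (-0.481, -0.701473, 0.52)–(-0.481, -0.481, 0.647285)  len=0.2546

Chained into 1 loop(s):
  loop 1: 12 segments, perimeter = 5.0766
Total perimeter = 5.077


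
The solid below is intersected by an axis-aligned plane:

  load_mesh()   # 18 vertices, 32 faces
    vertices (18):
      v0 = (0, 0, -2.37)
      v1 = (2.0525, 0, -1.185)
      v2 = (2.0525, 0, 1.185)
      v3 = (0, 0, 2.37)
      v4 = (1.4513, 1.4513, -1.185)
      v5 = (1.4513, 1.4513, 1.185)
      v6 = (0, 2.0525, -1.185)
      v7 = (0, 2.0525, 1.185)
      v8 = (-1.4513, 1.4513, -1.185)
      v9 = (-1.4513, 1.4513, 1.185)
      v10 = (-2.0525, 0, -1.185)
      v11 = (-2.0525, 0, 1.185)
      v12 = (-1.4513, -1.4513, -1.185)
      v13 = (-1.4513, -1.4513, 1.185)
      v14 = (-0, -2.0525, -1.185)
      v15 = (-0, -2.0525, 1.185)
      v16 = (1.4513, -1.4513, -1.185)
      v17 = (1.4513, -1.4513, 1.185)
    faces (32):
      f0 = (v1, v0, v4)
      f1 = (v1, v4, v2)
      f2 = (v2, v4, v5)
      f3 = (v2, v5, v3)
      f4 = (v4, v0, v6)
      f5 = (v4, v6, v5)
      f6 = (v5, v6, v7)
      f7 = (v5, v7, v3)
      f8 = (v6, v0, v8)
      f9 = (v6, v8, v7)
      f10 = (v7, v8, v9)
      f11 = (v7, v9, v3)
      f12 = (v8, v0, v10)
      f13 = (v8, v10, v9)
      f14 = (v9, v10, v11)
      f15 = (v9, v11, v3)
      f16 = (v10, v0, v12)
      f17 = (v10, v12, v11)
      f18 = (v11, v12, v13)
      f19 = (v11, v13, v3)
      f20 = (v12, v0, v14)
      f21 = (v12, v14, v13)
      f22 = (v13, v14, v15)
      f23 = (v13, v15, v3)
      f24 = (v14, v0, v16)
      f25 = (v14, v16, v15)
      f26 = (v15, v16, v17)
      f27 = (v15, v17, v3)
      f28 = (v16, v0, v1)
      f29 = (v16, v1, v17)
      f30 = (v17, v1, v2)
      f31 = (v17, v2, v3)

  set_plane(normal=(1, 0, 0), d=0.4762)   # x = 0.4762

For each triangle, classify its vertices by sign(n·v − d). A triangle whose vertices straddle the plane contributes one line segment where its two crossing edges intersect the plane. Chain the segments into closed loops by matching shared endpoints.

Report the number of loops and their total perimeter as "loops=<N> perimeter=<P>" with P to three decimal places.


loops=1 perimeter=13.068

Straddling triangles (12 of 32):
  (v1,v0,v4) [+-+] → (0.4762, 0, -2.09507)–(0.4762, 0.4762, -1.98118)  len=0.4896
  (v2,v5,v3) [++-] → (0.4762, 0.4762, 1.98118)–(0.4762, 0, 2.09507)  len=0.4896
  (v4,v0,v6) [+--] → (0.4762, 0.4762, -1.98118)–(0.4762, 1.85523, -1.185)  len=1.5924
  (v4,v6,v5) [+-+] → (0.4762, 1.85523, -1.185)–(0.4762, 1.85523, -0.407357)  len=0.7776
  (v5,v6,v7) [+--] → (0.4762, 1.85523, -0.407357)–(0.4762, 1.85523, 1.185)  len=1.5924
  (v5,v7,v3) [+--] → (0.4762, 1.85523, 1.185)–(0.4762, 0.4762, 1.98118)  len=1.5924
  (v14,v0,v16) [--+] → (0.4762, -0.4762, -1.98118)–(0.4762, -1.85523, -1.185)  len=1.5924
  (v14,v16,v15) [-+-] → (0.4762, -1.85523, -1.185)–(0.4762, -1.85523, 0.407357)  len=1.5924
  (v15,v16,v17) [-++] → (0.4762, -1.85523, 0.407357)–(0.4762, -1.85523, 1.185)  len=0.7776
  (v15,v17,v3) [-+-] → (0.4762, -1.85523, 1.185)–(0.4762, -0.4762, 1.98118)  len=1.5924
  (v16,v0,v1) [+-+] → (0.4762, -0.4762, -1.98118)–(0.4762, 0, -2.09507)  len=0.4896
  (v17,v2,v3) [++-] → (0.4762, 0, 2.09507)–(0.4762, -0.4762, 1.98118)  len=0.4896

Chained into 1 loop(s):
  loop 1: 12 segments, perimeter = 13.0680
Total perimeter = 13.068


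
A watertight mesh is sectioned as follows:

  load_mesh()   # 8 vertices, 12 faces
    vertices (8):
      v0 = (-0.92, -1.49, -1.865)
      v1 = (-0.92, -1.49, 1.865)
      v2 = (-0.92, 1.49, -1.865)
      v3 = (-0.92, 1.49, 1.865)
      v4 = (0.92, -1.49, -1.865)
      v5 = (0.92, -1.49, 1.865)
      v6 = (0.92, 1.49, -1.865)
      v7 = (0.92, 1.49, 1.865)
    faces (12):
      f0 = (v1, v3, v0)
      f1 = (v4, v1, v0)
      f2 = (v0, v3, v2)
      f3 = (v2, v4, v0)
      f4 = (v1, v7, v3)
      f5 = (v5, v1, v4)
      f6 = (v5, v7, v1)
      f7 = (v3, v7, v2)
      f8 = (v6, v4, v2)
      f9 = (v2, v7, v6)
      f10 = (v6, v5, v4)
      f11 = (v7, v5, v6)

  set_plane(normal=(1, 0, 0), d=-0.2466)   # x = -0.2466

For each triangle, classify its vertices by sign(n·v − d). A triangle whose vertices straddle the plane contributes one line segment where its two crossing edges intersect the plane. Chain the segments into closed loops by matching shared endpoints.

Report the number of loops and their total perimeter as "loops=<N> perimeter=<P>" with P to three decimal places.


Straddling triangles (8 of 12):
  (v4,v1,v0) [+--] → (-0.2466, -1.49, 0.499901)–(-0.2466, -1.49, -1.865)  len=2.3649
  (v2,v4,v0) [-+-] → (-0.2466, 0.399385, -1.865)–(-0.2466, -1.49, -1.865)  len=1.8894
  (v1,v7,v3) [-+-] → (-0.2466, -0.399385, 1.865)–(-0.2466, 1.49, 1.865)  len=1.8894
  (v5,v1,v4) [+-+] → (-0.2466, -1.49, 1.865)–(-0.2466, -1.49, 0.499901)  len=1.3651
  (v5,v7,v1) [++-] → (-0.2466, -0.399385, 1.865)–(-0.2466, -1.49, 1.865)  len=1.0906
  (v3,v7,v2) [-+-] → (-0.2466, 1.49, 1.865)–(-0.2466, 1.49, -0.499901)  len=2.3649
  (v6,v4,v2) [++-] → (-0.2466, 0.399385, -1.865)–(-0.2466, 1.49, -1.865)  len=1.0906
  (v2,v7,v6) [-++] → (-0.2466, 1.49, -0.499901)–(-0.2466, 1.49, -1.865)  len=1.3651

Chained into 1 loop(s):
  loop 1: 8 segments, perimeter = 13.4200
Total perimeter = 13.420

loops=1 perimeter=13.420


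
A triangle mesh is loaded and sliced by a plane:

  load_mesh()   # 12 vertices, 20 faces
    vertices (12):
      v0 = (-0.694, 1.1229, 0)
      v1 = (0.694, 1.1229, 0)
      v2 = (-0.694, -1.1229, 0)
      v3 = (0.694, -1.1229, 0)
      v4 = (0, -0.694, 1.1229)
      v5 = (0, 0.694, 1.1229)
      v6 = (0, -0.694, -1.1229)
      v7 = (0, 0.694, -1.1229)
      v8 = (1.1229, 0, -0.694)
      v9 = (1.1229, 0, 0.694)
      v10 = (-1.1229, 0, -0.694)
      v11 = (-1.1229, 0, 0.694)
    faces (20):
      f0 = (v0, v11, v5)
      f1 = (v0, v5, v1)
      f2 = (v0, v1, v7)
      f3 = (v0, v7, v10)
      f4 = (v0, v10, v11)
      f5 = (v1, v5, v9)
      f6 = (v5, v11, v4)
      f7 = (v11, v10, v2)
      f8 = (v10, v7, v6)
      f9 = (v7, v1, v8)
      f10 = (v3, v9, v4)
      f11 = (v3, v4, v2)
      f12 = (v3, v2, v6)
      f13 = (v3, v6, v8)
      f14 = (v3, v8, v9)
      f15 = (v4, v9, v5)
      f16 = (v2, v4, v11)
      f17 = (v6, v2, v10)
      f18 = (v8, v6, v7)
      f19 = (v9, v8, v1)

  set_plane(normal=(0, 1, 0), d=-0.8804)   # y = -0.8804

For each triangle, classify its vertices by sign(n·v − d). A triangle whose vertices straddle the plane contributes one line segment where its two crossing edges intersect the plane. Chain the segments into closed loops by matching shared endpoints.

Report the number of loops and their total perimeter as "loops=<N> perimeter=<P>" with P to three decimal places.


loops=1 perimeter=4.550

Straddling triangles (8 of 20):
  (v11,v10,v2) [++-] → (-0.786625, -0.8804, -0.149875)–(-0.786625, -0.8804, 0.149875)  len=0.2998
  (v3,v9,v4) [-++] → (0.786625, -0.8804, 0.149875)–(0.301612, -0.8804, 0.634888)  len=0.6859
  (v3,v4,v2) [-+-] → (0.301612, -0.8804, 0.634888)–(-0.301612, -0.8804, 0.634888)  len=0.6032
  (v3,v2,v6) [--+] → (-0.301612, -0.8804, -0.634888)–(0.301612, -0.8804, -0.634888)  len=0.6032
  (v3,v6,v8) [-++] → (0.301612, -0.8804, -0.634888)–(0.786625, -0.8804, -0.149875)  len=0.6859
  (v3,v8,v9) [-++] → (0.786625, -0.8804, -0.149875)–(0.786625, -0.8804, 0.149875)  len=0.2998
  (v2,v4,v11) [-++] → (-0.301612, -0.8804, 0.634888)–(-0.786625, -0.8804, 0.149875)  len=0.6859
  (v6,v2,v10) [+-+] → (-0.301612, -0.8804, -0.634888)–(-0.786625, -0.8804, -0.149875)  len=0.6859

Chained into 1 loop(s):
  loop 1: 8 segments, perimeter = 4.5496
Total perimeter = 4.550


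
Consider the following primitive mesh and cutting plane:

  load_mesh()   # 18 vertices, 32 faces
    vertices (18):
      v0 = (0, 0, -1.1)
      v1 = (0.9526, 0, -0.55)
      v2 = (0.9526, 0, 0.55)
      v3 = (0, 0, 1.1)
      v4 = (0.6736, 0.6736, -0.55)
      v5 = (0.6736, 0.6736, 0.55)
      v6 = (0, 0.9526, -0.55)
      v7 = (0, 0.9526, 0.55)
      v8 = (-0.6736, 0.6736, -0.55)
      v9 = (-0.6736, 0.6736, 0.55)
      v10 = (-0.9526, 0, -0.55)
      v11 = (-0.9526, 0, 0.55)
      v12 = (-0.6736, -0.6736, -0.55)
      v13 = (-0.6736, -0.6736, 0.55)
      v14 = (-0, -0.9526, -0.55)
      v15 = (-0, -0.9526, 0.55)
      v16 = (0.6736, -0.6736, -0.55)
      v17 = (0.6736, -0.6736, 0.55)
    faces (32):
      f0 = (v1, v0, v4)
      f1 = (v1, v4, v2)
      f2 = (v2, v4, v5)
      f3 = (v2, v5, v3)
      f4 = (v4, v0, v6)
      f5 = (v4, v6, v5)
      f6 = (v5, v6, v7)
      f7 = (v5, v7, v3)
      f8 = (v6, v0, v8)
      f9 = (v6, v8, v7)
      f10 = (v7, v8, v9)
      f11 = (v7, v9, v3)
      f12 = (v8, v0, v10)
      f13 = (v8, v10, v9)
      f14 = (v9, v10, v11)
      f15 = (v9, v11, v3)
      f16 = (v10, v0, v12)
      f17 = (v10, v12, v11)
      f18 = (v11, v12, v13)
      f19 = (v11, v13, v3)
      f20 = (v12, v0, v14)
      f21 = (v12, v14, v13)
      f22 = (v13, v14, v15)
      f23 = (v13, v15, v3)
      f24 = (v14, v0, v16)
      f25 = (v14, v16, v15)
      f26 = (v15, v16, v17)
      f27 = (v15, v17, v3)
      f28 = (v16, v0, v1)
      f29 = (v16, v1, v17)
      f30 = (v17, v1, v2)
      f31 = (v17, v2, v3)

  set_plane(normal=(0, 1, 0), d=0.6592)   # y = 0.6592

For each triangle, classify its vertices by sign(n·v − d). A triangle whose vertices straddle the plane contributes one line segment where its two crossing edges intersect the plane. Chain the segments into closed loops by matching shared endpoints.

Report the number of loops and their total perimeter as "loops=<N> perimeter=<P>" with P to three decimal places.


Straddling triangles (12 of 32):
  (v1,v0,v4) [--+] → (0.6592, 0.6592, -0.561758)–(0.679564, 0.6592, -0.55)  len=0.0235
  (v1,v4,v2) [-+-] → (0.679564, 0.6592, -0.55)–(0.679564, 0.6592, -0.526485)  len=0.0235
  (v2,v4,v5) [-++] → (0.679564, 0.6592, -0.526485)–(0.679564, 0.6592, 0.55)  len=1.0765
  (v2,v5,v3) [-+-] → (0.679564, 0.6592, 0.55)–(0.6592, 0.6592, 0.561758)  len=0.0235
  (v4,v0,v6) [+-+] → (0.6592, 0.6592, -0.561758)–(0, 0.6592, -0.7194)  len=0.6778
  (v5,v7,v3) [++-] → (0, 0.6592, 0.7194)–(0.6592, 0.6592, 0.561758)  len=0.6778
  (v6,v0,v8) [+-+] → (0, 0.6592, -0.7194)–(-0.6592, 0.6592, -0.561758)  len=0.6778
  (v7,v9,v3) [++-] → (-0.6592, 0.6592, 0.561758)–(0, 0.6592, 0.7194)  len=0.6778
  (v8,v0,v10) [+--] → (-0.6592, 0.6592, -0.561758)–(-0.679564, 0.6592, -0.55)  len=0.0235
  (v8,v10,v9) [+-+] → (-0.679564, 0.6592, -0.55)–(-0.679564, 0.6592, 0.526485)  len=1.0765
  (v9,v10,v11) [+--] → (-0.679564, 0.6592, 0.526485)–(-0.679564, 0.6592, 0.55)  len=0.0235
  (v9,v11,v3) [+--] → (-0.679564, 0.6592, 0.55)–(-0.6592, 0.6592, 0.561758)  len=0.0235

Chained into 1 loop(s):
  loop 1: 12 segments, perimeter = 5.0052
Total perimeter = 5.005

loops=1 perimeter=5.005


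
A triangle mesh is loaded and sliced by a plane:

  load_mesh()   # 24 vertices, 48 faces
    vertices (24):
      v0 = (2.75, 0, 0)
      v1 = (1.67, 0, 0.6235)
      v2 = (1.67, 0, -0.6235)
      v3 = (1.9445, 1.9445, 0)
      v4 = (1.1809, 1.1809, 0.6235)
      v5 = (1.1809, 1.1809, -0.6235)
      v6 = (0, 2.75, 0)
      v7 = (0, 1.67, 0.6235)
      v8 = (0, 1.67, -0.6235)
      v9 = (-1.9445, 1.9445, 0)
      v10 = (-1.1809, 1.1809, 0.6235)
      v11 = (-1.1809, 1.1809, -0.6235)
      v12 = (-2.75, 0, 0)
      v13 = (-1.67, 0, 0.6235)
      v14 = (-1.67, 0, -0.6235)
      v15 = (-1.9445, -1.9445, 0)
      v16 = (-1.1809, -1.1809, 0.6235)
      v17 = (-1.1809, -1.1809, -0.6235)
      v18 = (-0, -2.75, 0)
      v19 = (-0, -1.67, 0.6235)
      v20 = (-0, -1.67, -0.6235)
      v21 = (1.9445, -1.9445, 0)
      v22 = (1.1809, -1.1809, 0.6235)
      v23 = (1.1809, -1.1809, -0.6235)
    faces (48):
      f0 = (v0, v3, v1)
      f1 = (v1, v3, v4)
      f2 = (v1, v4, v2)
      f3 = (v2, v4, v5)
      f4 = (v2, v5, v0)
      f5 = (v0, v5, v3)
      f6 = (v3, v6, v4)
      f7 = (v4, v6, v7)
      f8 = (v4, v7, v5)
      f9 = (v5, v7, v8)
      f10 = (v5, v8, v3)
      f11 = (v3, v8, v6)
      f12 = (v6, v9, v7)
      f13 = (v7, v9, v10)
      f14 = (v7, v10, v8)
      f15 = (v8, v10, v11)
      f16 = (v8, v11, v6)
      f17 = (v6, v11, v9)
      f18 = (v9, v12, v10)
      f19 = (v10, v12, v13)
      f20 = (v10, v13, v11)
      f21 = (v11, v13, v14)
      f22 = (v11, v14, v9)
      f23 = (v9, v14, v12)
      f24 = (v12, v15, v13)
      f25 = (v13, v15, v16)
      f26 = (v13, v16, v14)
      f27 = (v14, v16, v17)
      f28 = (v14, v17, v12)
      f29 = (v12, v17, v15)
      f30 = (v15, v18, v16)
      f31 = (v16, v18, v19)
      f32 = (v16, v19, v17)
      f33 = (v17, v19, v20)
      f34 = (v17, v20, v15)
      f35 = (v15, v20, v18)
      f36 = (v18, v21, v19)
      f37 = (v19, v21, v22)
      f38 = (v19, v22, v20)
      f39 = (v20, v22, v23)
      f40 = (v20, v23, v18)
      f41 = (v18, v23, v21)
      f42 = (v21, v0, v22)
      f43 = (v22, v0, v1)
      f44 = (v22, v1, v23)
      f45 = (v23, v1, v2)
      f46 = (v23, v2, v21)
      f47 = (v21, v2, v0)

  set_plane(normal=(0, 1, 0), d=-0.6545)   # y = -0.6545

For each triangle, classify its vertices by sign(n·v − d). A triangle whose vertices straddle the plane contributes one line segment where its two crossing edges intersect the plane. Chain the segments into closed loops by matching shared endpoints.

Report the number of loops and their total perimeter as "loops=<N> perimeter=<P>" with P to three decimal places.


loops=2 perimeter=7.482

Straddling triangles (12 of 48):
  (v12,v15,v13) [+-+] → (-2.47888, -0.6545, 0)–(-1.76239, -0.6545, 0.413636)  len=0.8273
  (v13,v15,v16) [+--] → (-1.76239, -0.6545, 0.413636)–(-1.39892, -0.6545, 0.6235)  len=0.4197
  (v13,v16,v14) [+-+] → (-1.39892, -0.6545, 0.6235)–(-1.39892, -0.6545, 0.0676352)  len=0.5559
  (v14,v16,v17) [+--] → (-1.39892, -0.6545, 0.0676352)–(-1.39892, -0.6545, -0.6235)  len=0.6911
  (v14,v17,v12) [+-+] → (-1.39892, -0.6545, -0.6235)–(-1.88034, -0.6545, -0.345568)  len=0.5559
  (v12,v17,v15) [+--] → (-1.88034, -0.6545, -0.345568)–(-2.47888, -0.6545, 0)  len=0.6911
  (v21,v0,v22) [-+-] → (2.47888, -0.6545, 0)–(1.88034, -0.6545, 0.345568)  len=0.6911
  (v22,v0,v1) [-++] → (1.88034, -0.6545, 0.345568)–(1.39892, -0.6545, 0.6235)  len=0.5559
  (v22,v1,v23) [-+-] → (1.39892, -0.6545, 0.6235)–(1.39892, -0.6545, -0.0676352)  len=0.6911
  (v23,v1,v2) [-++] → (1.39892, -0.6545, -0.0676352)–(1.39892, -0.6545, -0.6235)  len=0.5559
  (v23,v2,v21) [-+-] → (1.39892, -0.6545, -0.6235)–(1.76239, -0.6545, -0.413636)  len=0.4197
  (v21,v2,v0) [-++] → (1.76239, -0.6545, -0.413636)–(2.47888, -0.6545, 0)  len=0.8273

Chained into 2 loop(s):
  loop 1: 6 segments, perimeter = 3.7410
  loop 2: 6 segments, perimeter = 3.7410
Total perimeter = 7.482


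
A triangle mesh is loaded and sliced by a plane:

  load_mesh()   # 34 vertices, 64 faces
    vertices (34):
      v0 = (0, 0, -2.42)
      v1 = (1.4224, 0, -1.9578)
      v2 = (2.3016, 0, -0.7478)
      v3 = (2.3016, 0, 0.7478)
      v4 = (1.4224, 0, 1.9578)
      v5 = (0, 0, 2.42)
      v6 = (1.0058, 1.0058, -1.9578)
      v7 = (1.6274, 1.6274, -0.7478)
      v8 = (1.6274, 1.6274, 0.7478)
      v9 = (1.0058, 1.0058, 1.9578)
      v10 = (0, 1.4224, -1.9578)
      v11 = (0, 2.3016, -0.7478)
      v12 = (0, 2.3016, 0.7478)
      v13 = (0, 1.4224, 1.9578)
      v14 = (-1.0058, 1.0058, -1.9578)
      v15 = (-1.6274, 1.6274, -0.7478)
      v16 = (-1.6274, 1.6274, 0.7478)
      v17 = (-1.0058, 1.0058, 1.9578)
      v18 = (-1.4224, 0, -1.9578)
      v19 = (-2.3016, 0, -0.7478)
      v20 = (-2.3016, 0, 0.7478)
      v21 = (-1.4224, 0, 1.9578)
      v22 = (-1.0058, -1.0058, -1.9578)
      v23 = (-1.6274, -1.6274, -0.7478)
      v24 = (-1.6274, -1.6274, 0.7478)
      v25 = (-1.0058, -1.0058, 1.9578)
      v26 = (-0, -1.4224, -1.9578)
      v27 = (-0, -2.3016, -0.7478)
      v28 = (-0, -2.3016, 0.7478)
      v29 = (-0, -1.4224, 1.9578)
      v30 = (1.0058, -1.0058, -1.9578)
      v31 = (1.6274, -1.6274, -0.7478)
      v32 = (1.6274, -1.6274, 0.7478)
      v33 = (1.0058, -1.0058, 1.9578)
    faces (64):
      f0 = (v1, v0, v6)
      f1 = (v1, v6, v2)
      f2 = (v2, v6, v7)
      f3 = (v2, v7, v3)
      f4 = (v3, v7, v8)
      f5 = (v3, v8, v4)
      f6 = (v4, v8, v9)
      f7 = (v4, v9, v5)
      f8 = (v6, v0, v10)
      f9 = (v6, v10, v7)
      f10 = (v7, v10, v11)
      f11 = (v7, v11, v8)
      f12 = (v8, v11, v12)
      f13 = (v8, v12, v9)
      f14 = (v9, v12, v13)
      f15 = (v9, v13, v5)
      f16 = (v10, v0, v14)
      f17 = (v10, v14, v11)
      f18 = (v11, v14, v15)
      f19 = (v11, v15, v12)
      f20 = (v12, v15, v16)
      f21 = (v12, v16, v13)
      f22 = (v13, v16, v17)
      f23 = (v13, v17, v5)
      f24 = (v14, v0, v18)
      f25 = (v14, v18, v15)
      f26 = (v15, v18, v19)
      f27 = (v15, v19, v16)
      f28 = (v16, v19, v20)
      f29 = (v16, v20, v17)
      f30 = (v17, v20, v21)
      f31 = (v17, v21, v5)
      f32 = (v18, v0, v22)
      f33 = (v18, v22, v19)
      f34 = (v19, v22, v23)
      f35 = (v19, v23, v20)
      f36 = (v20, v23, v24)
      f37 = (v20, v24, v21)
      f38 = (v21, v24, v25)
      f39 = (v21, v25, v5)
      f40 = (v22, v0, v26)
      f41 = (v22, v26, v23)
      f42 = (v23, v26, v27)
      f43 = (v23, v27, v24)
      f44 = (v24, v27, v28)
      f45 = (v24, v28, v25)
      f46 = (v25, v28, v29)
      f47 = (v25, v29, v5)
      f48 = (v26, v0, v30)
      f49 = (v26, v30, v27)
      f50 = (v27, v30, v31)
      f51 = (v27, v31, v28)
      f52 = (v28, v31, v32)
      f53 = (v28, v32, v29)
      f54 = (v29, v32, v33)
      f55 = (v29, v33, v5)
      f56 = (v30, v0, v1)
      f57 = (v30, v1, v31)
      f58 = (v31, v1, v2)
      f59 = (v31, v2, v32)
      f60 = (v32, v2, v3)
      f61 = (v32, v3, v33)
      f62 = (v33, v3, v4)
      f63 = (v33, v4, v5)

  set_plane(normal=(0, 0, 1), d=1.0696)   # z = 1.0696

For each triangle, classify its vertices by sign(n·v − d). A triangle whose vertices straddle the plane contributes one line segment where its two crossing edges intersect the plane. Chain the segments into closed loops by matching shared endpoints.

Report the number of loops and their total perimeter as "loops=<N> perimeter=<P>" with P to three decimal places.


loops=1 perimeter=12.661

Straddling triangles (16 of 64):
  (v3,v8,v4) [--+] → (1.57288, 1.19459, 1.0696)–(2.06778, 0, 1.0696)  len=1.2930
  (v4,v8,v9) [+-+] → (1.57288, 1.19459, 1.0696)–(1.46209, 1.46209, 1.0696)  len=0.2895
  (v8,v12,v9) [--+] → (0.267493, 1.95698, 1.0696)–(1.46209, 1.46209, 1.0696)  len=1.2930
  (v9,v12,v13) [+-+] → (0.267493, 1.95698, 1.0696)–(0, 2.06778, 1.0696)  len=0.2895
  (v12,v16,v13) [--+] → (-1.19459, 1.57288, 1.0696)–(0, 2.06778, 1.0696)  len=1.2930
  (v13,v16,v17) [+-+] → (-1.19459, 1.57288, 1.0696)–(-1.46209, 1.46209, 1.0696)  len=0.2895
  (v16,v20,v17) [--+] → (-1.95698, 0.267493, 1.0696)–(-1.46209, 1.46209, 1.0696)  len=1.2930
  (v17,v20,v21) [+-+] → (-1.95698, 0.267493, 1.0696)–(-2.06778, 0, 1.0696)  len=0.2895
  (v20,v24,v21) [--+] → (-1.57288, -1.19459, 1.0696)–(-2.06778, 0, 1.0696)  len=1.2930
  (v21,v24,v25) [+-+] → (-1.57288, -1.19459, 1.0696)–(-1.46209, -1.46209, 1.0696)  len=0.2895
  (v24,v28,v25) [--+] → (-0.267493, -1.95698, 1.0696)–(-1.46209, -1.46209, 1.0696)  len=1.2930
  (v25,v28,v29) [+-+] → (-0.267493, -1.95698, 1.0696)–(0, -2.06778, 1.0696)  len=0.2895
  (v28,v32,v29) [--+] → (1.19459, -1.57288, 1.0696)–(0, -2.06778, 1.0696)  len=1.2930
  (v29,v32,v33) [+-+] → (1.19459, -1.57288, 1.0696)–(1.46209, -1.46209, 1.0696)  len=0.2895
  (v32,v3,v33) [--+] → (1.95698, -0.267493, 1.0696)–(1.46209, -1.46209, 1.0696)  len=1.2930
  (v33,v3,v4) [+-+] → (1.95698, -0.267493, 1.0696)–(2.06778, 0, 1.0696)  len=0.2895

Chained into 1 loop(s):
  loop 1: 16 segments, perimeter = 12.6606
Total perimeter = 12.661


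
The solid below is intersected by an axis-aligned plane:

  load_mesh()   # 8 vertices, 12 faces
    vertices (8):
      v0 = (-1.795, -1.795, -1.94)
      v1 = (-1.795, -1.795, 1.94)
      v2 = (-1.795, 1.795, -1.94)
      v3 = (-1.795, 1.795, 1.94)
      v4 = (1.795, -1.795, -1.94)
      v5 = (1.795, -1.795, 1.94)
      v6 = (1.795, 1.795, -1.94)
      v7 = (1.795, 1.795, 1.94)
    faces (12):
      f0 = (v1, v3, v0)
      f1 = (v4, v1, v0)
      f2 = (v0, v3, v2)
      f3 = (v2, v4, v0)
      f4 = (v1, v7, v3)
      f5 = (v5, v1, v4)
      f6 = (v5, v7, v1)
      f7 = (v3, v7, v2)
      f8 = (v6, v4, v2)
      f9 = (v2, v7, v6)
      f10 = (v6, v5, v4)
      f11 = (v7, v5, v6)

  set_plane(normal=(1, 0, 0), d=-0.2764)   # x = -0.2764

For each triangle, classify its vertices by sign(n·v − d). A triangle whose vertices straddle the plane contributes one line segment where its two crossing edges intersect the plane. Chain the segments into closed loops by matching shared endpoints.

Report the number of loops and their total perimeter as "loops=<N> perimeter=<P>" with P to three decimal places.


loops=1 perimeter=14.940

Straddling triangles (8 of 12):
  (v4,v1,v0) [+--] → (-0.2764, -1.795, 0.298728)–(-0.2764, -1.795, -1.94)  len=2.2387
  (v2,v4,v0) [-+-] → (-0.2764, 0.2764, -1.94)–(-0.2764, -1.795, -1.94)  len=2.0714
  (v1,v7,v3) [-+-] → (-0.2764, -0.2764, 1.94)–(-0.2764, 1.795, 1.94)  len=2.0714
  (v5,v1,v4) [+-+] → (-0.2764, -1.795, 1.94)–(-0.2764, -1.795, 0.298728)  len=1.6413
  (v5,v7,v1) [++-] → (-0.2764, -0.2764, 1.94)–(-0.2764, -1.795, 1.94)  len=1.5186
  (v3,v7,v2) [-+-] → (-0.2764, 1.795, 1.94)–(-0.2764, 1.795, -0.298728)  len=2.2387
  (v6,v4,v2) [++-] → (-0.2764, 0.2764, -1.94)–(-0.2764, 1.795, -1.94)  len=1.5186
  (v2,v7,v6) [-++] → (-0.2764, 1.795, -0.298728)–(-0.2764, 1.795, -1.94)  len=1.6413

Chained into 1 loop(s):
  loop 1: 8 segments, perimeter = 14.9400
Total perimeter = 14.940


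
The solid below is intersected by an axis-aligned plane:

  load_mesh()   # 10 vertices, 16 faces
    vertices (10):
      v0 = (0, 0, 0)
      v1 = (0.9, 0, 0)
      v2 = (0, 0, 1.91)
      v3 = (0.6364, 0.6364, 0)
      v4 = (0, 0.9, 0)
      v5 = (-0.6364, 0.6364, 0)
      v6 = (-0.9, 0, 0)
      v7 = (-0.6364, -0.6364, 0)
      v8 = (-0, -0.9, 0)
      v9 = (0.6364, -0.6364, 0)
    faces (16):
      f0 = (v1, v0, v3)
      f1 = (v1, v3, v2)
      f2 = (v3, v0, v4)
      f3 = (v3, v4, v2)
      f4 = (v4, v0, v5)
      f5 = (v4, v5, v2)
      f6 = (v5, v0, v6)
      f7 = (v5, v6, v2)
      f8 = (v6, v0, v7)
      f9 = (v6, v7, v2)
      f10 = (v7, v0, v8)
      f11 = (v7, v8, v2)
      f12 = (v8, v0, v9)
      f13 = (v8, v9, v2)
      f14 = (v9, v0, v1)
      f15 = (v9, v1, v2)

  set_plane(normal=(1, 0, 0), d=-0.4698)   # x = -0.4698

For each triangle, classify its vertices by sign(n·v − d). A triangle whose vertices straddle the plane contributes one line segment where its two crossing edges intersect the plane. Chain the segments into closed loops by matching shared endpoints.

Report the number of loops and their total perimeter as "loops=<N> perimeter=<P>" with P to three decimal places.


loops=1 perimeter=3.767

Straddling triangles (8 of 16):
  (v4,v0,v5) [++-] → (-0.4698, 0.4698, 0)–(-0.4698, 0.705407, 0)  len=0.2356
  (v4,v5,v2) [+-+] → (-0.4698, 0.705407, 0)–(-0.4698, 0.4698, 0.500009)  len=0.5527
  (v5,v0,v6) [-+-] → (-0.4698, 0.4698, 0)–(-0.4698, 0, 0)  len=0.4698
  (v5,v6,v2) [--+] → (-0.4698, 0, 0.91298)–(-0.4698, 0.4698, 0.500009)  len=0.6255
  (v6,v0,v7) [-+-] → (-0.4698, 0, 0)–(-0.4698, -0.4698, 0)  len=0.4698
  (v6,v7,v2) [--+] → (-0.4698, -0.4698, 0.500009)–(-0.4698, 0, 0.91298)  len=0.6255
  (v7,v0,v8) [-++] → (-0.4698, -0.4698, 0)–(-0.4698, -0.705407, 0)  len=0.2356
  (v7,v8,v2) [-++] → (-0.4698, -0.705407, 0)–(-0.4698, -0.4698, 0.500009)  len=0.5527

Chained into 1 loop(s):
  loop 1: 8 segments, perimeter = 3.7673
Total perimeter = 3.767


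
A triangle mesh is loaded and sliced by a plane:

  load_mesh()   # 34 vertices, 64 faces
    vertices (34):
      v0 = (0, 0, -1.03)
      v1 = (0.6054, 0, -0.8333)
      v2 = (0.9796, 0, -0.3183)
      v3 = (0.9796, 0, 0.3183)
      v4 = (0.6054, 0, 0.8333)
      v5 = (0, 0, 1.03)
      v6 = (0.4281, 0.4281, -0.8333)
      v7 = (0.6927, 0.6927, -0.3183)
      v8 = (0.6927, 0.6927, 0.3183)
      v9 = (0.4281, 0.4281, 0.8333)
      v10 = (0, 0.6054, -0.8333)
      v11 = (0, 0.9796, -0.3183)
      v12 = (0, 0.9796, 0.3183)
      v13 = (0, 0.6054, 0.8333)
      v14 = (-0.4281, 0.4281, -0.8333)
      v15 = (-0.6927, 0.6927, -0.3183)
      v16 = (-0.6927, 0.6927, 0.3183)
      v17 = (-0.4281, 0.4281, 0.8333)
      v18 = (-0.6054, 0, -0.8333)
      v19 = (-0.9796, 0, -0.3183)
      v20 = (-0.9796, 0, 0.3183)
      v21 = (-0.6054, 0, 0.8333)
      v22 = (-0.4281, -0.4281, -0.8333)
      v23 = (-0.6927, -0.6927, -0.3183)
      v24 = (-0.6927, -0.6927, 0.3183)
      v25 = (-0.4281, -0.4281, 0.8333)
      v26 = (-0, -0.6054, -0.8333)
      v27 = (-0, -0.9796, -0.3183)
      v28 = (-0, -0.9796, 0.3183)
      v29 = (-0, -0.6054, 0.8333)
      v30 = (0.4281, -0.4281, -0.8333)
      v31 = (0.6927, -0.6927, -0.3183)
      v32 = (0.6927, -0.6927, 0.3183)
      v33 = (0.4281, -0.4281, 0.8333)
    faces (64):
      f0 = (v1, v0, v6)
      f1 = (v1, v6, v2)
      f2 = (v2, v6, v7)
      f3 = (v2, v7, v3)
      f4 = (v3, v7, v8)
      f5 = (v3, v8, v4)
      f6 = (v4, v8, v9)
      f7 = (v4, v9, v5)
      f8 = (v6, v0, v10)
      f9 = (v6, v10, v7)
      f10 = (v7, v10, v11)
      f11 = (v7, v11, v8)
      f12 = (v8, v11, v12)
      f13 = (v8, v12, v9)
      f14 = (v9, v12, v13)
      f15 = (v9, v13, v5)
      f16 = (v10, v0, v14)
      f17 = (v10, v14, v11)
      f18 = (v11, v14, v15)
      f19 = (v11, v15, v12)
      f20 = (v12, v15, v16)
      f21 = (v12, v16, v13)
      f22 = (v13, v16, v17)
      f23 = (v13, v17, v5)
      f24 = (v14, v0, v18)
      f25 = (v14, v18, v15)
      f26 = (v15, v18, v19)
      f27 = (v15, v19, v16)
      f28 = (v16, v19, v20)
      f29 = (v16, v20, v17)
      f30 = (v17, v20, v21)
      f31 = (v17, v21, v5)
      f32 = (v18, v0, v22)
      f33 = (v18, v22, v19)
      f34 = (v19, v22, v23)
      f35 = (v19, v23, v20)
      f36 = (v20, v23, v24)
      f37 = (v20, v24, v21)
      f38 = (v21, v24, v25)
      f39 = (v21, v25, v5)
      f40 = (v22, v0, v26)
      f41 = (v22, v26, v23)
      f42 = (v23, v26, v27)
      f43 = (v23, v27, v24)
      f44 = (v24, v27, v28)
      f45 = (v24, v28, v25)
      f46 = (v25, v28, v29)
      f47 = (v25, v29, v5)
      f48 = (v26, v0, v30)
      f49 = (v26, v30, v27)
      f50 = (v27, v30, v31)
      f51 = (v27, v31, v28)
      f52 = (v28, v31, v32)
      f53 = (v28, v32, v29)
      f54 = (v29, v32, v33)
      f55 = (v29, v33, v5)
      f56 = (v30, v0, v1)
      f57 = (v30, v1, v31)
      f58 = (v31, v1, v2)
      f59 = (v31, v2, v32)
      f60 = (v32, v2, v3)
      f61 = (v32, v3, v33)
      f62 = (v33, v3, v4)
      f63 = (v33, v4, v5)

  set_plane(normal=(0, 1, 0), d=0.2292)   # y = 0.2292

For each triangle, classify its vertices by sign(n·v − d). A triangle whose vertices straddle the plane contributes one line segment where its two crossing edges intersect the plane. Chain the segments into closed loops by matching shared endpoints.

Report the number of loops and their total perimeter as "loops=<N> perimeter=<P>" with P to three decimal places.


Straddling triangles (20 of 64):
  (v1,v0,v6) [--+] → (0.2292, 0.2292, -0.924689)–(0.510476, 0.2292, -0.8333)  len=0.2957
  (v1,v6,v2) [-+-] → (0.510476, 0.2292, -0.8333)–(0.684333, 0.2292, -0.594025)  len=0.2958
  (v2,v6,v7) [-++] → (0.684333, 0.2292, -0.594025)–(0.884671, 0.2292, -0.3183)  len=0.3408
  (v2,v7,v3) [-+-] → (0.884671, 0.2292, -0.3183)–(0.884671, 0.2292, 0.107662)  len=0.4260
  (v3,v7,v8) [-++] → (0.884671, 0.2292, 0.107662)–(0.884671, 0.2292, 0.3183)  len=0.2106
  (v3,v8,v4) [-+-] → (0.884671, 0.2292, 0.3183)–(0.634286, 0.2292, 0.662897)  len=0.4260
  (v4,v8,v9) [-++] → (0.634286, 0.2292, 0.662897)–(0.510476, 0.2292, 0.8333)  len=0.2106
  (v4,v9,v5) [-+-] → (0.510476, 0.2292, 0.8333)–(0.2292, 0.2292, 0.924689)  len=0.2957
  (v6,v0,v10) [+-+] → (0.2292, 0.2292, -0.924689)–(0, 0.2292, -0.955531)  len=0.2313
  (v9,v13,v5) [++-] → (0, 0.2292, 0.955531)–(0.2292, 0.2292, 0.924689)  len=0.2313
  (v10,v0,v14) [+-+] → (0, 0.2292, -0.955531)–(-0.2292, 0.2292, -0.924689)  len=0.2313
  (v13,v17,v5) [++-] → (-0.2292, 0.2292, 0.924689)–(0, 0.2292, 0.955531)  len=0.2313
  (v14,v0,v18) [+--] → (-0.2292, 0.2292, -0.924689)–(-0.510476, 0.2292, -0.8333)  len=0.2957
  (v14,v18,v15) [+-+] → (-0.510476, 0.2292, -0.8333)–(-0.634286, 0.2292, -0.662897)  len=0.2106
  (v15,v18,v19) [+--] → (-0.634286, 0.2292, -0.662897)–(-0.884671, 0.2292, -0.3183)  len=0.4260
  (v15,v19,v16) [+-+] → (-0.884671, 0.2292, -0.3183)–(-0.884671, 0.2292, -0.107662)  len=0.2106
  (v16,v19,v20) [+--] → (-0.884671, 0.2292, -0.107662)–(-0.884671, 0.2292, 0.3183)  len=0.4260
  (v16,v20,v17) [+-+] → (-0.884671, 0.2292, 0.3183)–(-0.684333, 0.2292, 0.594025)  len=0.3408
  (v17,v20,v21) [+--] → (-0.684333, 0.2292, 0.594025)–(-0.510476, 0.2292, 0.8333)  len=0.2958
  (v17,v21,v5) [+--] → (-0.510476, 0.2292, 0.8333)–(-0.2292, 0.2292, 0.924689)  len=0.2957

Chained into 1 loop(s):
  loop 1: 20 segments, perimeter = 5.9276
Total perimeter = 5.928

loops=1 perimeter=5.928


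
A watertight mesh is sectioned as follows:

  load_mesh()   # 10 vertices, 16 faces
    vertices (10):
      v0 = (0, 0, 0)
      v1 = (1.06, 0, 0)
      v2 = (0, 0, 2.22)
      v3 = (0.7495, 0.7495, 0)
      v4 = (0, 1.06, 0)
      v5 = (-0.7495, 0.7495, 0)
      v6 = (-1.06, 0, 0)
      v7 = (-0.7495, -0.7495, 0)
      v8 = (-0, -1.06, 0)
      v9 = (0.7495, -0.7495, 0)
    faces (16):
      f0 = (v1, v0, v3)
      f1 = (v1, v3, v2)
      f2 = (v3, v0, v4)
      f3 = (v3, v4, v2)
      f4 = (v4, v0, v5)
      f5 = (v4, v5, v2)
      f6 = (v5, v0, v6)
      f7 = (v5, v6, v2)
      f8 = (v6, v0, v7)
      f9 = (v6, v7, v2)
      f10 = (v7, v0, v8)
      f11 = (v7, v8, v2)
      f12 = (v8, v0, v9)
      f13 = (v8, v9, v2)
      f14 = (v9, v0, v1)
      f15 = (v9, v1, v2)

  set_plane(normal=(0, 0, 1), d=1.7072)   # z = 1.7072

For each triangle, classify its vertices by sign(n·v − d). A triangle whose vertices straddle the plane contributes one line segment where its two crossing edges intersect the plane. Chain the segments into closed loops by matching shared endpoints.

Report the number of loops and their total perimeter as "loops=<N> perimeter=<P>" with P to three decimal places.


Straddling triangles (8 of 16):
  (v1,v3,v2) [--+] → (0.173128, 0.173128, 1.7072)–(0.24485, 0, 1.7072)  len=0.1874
  (v3,v4,v2) [--+] → (0, 0.24485, 1.7072)–(0.173128, 0.173128, 1.7072)  len=0.1874
  (v4,v5,v2) [--+] → (-0.173128, 0.173128, 1.7072)–(0, 0.24485, 1.7072)  len=0.1874
  (v5,v6,v2) [--+] → (-0.24485, 0, 1.7072)–(-0.173128, 0.173128, 1.7072)  len=0.1874
  (v6,v7,v2) [--+] → (-0.173128, -0.173128, 1.7072)–(-0.24485, 0, 1.7072)  len=0.1874
  (v7,v8,v2) [--+] → (0, -0.24485, 1.7072)–(-0.173128, -0.173128, 1.7072)  len=0.1874
  (v8,v9,v2) [--+] → (0.173128, -0.173128, 1.7072)–(0, -0.24485, 1.7072)  len=0.1874
  (v9,v1,v2) [--+] → (0.24485, 0, 1.7072)–(0.173128, -0.173128, 1.7072)  len=0.1874

Chained into 1 loop(s):
  loop 1: 8 segments, perimeter = 1.4992
Total perimeter = 1.499

loops=1 perimeter=1.499
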